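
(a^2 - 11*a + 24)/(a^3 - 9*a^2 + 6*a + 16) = (a - 3)/(a^2 - a - 2)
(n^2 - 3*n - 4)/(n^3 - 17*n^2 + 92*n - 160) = (n + 1)/(n^2 - 13*n + 40)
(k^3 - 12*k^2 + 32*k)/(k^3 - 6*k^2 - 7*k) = (-k^2 + 12*k - 32)/(-k^2 + 6*k + 7)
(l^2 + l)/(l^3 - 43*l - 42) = l/(l^2 - l - 42)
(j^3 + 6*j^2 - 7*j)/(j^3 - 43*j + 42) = j/(j - 6)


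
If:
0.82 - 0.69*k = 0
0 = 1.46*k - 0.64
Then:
No Solution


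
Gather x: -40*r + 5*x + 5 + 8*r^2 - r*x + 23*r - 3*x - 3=8*r^2 - 17*r + x*(2 - r) + 2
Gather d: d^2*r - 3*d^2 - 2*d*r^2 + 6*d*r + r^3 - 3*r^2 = d^2*(r - 3) + d*(-2*r^2 + 6*r) + r^3 - 3*r^2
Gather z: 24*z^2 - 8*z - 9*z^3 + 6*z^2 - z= -9*z^3 + 30*z^2 - 9*z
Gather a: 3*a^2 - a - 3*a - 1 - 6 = 3*a^2 - 4*a - 7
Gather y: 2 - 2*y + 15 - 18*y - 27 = -20*y - 10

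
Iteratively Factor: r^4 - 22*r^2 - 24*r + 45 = (r - 5)*(r^3 + 5*r^2 + 3*r - 9) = (r - 5)*(r + 3)*(r^2 + 2*r - 3) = (r - 5)*(r + 3)^2*(r - 1)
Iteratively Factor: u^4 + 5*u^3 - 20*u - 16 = (u - 2)*(u^3 + 7*u^2 + 14*u + 8) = (u - 2)*(u + 1)*(u^2 + 6*u + 8) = (u - 2)*(u + 1)*(u + 2)*(u + 4)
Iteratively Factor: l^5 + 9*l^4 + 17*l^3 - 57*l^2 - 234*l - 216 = (l + 3)*(l^4 + 6*l^3 - l^2 - 54*l - 72) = (l - 3)*(l + 3)*(l^3 + 9*l^2 + 26*l + 24) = (l - 3)*(l + 2)*(l + 3)*(l^2 + 7*l + 12) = (l - 3)*(l + 2)*(l + 3)*(l + 4)*(l + 3)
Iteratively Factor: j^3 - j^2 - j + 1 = (j - 1)*(j^2 - 1) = (j - 1)*(j + 1)*(j - 1)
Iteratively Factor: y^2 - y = (y)*(y - 1)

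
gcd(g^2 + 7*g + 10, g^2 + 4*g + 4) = g + 2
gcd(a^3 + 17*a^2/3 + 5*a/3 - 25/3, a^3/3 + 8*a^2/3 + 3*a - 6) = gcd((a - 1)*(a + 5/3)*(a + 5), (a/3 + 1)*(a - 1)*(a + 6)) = a - 1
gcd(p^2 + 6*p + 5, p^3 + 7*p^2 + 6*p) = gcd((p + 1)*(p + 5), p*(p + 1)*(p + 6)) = p + 1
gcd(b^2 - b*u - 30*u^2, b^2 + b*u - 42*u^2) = -b + 6*u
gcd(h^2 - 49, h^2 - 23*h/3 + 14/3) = h - 7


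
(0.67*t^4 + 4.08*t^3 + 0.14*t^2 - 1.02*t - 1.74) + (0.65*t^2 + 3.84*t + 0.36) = 0.67*t^4 + 4.08*t^3 + 0.79*t^2 + 2.82*t - 1.38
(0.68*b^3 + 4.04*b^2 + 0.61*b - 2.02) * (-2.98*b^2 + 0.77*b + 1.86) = -2.0264*b^5 - 11.5156*b^4 + 2.5578*b^3 + 14.0037*b^2 - 0.4208*b - 3.7572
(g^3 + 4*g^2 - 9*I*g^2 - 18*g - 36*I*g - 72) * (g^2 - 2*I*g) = g^5 + 4*g^4 - 11*I*g^4 - 36*g^3 - 44*I*g^3 - 144*g^2 + 36*I*g^2 + 144*I*g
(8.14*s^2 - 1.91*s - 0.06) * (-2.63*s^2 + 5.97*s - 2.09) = -21.4082*s^4 + 53.6191*s^3 - 28.2575*s^2 + 3.6337*s + 0.1254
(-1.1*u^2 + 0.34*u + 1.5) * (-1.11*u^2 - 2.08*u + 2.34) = 1.221*u^4 + 1.9106*u^3 - 4.9462*u^2 - 2.3244*u + 3.51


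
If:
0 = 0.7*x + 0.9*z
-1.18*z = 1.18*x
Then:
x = 0.00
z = 0.00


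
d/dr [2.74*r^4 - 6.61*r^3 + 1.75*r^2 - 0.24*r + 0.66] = 10.96*r^3 - 19.83*r^2 + 3.5*r - 0.24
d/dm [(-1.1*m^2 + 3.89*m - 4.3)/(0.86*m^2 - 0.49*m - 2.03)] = (-2.8064*m^2 + 11.862*m - 10.0037)/(0.7396*m^4 - 0.8428*m^3 - 3.2515*m^2 + 1.9894*m + 4.1209)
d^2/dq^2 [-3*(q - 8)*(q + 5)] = -6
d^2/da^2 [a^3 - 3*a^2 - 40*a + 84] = 6*a - 6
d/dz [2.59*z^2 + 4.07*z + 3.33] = 5.18*z + 4.07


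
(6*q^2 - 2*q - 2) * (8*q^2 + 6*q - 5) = 48*q^4 + 20*q^3 - 58*q^2 - 2*q + 10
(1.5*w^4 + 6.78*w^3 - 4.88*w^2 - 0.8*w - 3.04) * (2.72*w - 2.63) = 4.08*w^5 + 14.4966*w^4 - 31.105*w^3 + 10.6584*w^2 - 6.1648*w + 7.9952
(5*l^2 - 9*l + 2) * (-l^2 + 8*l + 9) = -5*l^4 + 49*l^3 - 29*l^2 - 65*l + 18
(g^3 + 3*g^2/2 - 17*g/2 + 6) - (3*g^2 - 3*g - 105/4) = g^3 - 3*g^2/2 - 11*g/2 + 129/4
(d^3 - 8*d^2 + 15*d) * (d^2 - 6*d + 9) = d^5 - 14*d^4 + 72*d^3 - 162*d^2 + 135*d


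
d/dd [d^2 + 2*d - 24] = 2*d + 2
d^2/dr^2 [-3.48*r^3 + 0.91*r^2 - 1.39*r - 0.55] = 1.82 - 20.88*r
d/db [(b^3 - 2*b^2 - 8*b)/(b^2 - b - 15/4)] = 4*(4*b^4 - 8*b^3 - 5*b^2 + 60*b + 120)/(16*b^4 - 32*b^3 - 104*b^2 + 120*b + 225)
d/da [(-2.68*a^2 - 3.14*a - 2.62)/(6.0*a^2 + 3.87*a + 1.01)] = (8.4684*a^2 + 26.0264*a + 6.968)/(36.0*a^4 + 46.44*a^3 + 27.0969*a^2 + 7.8174*a + 1.0201)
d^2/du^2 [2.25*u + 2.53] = 0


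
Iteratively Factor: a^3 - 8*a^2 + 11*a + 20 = (a + 1)*(a^2 - 9*a + 20) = (a - 5)*(a + 1)*(a - 4)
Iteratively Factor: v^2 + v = (v)*(v + 1)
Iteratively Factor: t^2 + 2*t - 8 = (t + 4)*(t - 2)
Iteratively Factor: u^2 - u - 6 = (u + 2)*(u - 3)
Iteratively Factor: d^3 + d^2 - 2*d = (d + 2)*(d^2 - d) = d*(d + 2)*(d - 1)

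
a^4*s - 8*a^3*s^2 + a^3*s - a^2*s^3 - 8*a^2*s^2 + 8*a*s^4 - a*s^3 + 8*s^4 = (a - 8*s)*(a - s)*(a + s)*(a*s + s)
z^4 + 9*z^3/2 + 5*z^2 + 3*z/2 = z*(z + 1/2)*(z + 1)*(z + 3)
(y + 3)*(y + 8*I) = y^2 + 3*y + 8*I*y + 24*I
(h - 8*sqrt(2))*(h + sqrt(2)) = h^2 - 7*sqrt(2)*h - 16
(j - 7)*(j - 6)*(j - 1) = j^3 - 14*j^2 + 55*j - 42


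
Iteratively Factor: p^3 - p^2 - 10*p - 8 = (p + 2)*(p^2 - 3*p - 4) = (p + 1)*(p + 2)*(p - 4)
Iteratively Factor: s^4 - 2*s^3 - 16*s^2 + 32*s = (s - 4)*(s^3 + 2*s^2 - 8*s) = (s - 4)*(s + 4)*(s^2 - 2*s) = s*(s - 4)*(s + 4)*(s - 2)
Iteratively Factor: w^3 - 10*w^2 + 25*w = (w - 5)*(w^2 - 5*w) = (w - 5)^2*(w)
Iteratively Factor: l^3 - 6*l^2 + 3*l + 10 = (l - 5)*(l^2 - l - 2) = (l - 5)*(l - 2)*(l + 1)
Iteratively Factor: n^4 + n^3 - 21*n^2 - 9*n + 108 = (n + 4)*(n^3 - 3*n^2 - 9*n + 27) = (n - 3)*(n + 4)*(n^2 - 9) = (n - 3)^2*(n + 4)*(n + 3)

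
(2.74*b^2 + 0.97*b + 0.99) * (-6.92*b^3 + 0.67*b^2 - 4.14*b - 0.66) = -18.9608*b^5 - 4.8766*b^4 - 17.5445*b^3 - 5.1609*b^2 - 4.7388*b - 0.6534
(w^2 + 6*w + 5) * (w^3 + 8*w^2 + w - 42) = w^5 + 14*w^4 + 54*w^3 + 4*w^2 - 247*w - 210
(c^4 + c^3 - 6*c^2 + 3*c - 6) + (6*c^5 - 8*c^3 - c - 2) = 6*c^5 + c^4 - 7*c^3 - 6*c^2 + 2*c - 8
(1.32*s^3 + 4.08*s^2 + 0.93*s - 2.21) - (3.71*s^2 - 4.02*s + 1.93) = 1.32*s^3 + 0.37*s^2 + 4.95*s - 4.14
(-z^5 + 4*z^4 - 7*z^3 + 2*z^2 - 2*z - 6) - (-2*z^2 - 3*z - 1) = -z^5 + 4*z^4 - 7*z^3 + 4*z^2 + z - 5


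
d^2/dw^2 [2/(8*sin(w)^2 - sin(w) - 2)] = 2*(256*sin(w)^4 - 24*sin(w)^3 - 319*sin(w)^2 + 46*sin(w) - 34)/(-8*sin(w)^2 + sin(w) + 2)^3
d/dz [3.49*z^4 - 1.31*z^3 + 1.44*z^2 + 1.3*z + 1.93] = 13.96*z^3 - 3.93*z^2 + 2.88*z + 1.3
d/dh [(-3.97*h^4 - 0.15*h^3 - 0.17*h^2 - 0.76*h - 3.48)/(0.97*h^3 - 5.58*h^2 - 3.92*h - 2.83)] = (-3.8509*h^6 + 44.3052*h^5 + 47.6891*h^4 + 47.5908*h^3 + 7.8259*h^2 - 37.8746*h - 11.4908)/(0.9409*h^6 - 10.8252*h^5 + 23.5316*h^4 + 38.257*h^3 + 46.9492*h^2 + 22.1872*h + 8.0089)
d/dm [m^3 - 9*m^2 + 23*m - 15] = 3*m^2 - 18*m + 23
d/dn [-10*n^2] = -20*n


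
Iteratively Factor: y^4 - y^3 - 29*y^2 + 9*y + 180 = (y - 3)*(y^3 + 2*y^2 - 23*y - 60) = (y - 5)*(y - 3)*(y^2 + 7*y + 12) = (y - 5)*(y - 3)*(y + 3)*(y + 4)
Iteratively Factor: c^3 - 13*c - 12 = (c + 1)*(c^2 - c - 12) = (c - 4)*(c + 1)*(c + 3)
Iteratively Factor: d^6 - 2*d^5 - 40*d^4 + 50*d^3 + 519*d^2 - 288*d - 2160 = (d - 4)*(d^5 + 2*d^4 - 32*d^3 - 78*d^2 + 207*d + 540) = (d - 4)*(d + 3)*(d^4 - d^3 - 29*d^2 + 9*d + 180) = (d - 4)*(d - 3)*(d + 3)*(d^3 + 2*d^2 - 23*d - 60) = (d - 5)*(d - 4)*(d - 3)*(d + 3)*(d^2 + 7*d + 12) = (d - 5)*(d - 4)*(d - 3)*(d + 3)^2*(d + 4)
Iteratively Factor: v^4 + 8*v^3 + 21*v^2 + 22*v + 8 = (v + 1)*(v^3 + 7*v^2 + 14*v + 8) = (v + 1)*(v + 2)*(v^2 + 5*v + 4) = (v + 1)*(v + 2)*(v + 4)*(v + 1)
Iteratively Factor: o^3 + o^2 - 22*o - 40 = (o - 5)*(o^2 + 6*o + 8) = (o - 5)*(o + 2)*(o + 4)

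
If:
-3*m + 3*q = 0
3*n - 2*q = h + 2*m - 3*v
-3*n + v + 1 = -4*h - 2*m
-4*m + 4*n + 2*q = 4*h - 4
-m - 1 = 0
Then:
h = -11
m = -1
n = -25/2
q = -1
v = 15/2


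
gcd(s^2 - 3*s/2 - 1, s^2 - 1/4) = s + 1/2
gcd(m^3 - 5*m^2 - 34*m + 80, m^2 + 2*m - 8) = m - 2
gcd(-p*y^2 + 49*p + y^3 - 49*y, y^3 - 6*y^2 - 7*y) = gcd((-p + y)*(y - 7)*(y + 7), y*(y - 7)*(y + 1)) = y - 7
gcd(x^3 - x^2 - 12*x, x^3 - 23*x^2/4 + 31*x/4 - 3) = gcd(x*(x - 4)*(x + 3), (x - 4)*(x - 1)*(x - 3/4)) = x - 4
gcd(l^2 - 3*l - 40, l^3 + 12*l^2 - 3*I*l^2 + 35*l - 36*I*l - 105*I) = l + 5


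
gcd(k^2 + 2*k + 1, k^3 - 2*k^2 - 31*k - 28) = k + 1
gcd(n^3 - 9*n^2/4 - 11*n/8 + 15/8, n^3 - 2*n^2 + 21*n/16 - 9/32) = n - 3/4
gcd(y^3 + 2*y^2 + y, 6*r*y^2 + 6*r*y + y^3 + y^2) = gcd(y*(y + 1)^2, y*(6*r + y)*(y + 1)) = y^2 + y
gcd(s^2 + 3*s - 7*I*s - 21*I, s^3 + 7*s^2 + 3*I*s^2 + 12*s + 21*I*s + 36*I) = s + 3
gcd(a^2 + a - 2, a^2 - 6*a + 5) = a - 1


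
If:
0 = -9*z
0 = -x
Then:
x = 0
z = 0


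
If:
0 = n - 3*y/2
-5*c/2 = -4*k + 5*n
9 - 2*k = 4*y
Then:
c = 36/5 - 31*y/5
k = 9/2 - 2*y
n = 3*y/2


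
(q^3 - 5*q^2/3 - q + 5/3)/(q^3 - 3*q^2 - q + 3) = (q - 5/3)/(q - 3)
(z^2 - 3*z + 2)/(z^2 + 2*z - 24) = (z^2 - 3*z + 2)/(z^2 + 2*z - 24)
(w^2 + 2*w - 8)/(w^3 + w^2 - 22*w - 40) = (w - 2)/(w^2 - 3*w - 10)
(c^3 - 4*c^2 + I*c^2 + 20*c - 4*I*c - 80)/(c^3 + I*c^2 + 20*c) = (c - 4)/c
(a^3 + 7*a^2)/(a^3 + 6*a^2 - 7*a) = a/(a - 1)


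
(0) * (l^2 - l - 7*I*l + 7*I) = 0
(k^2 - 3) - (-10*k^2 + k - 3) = 11*k^2 - k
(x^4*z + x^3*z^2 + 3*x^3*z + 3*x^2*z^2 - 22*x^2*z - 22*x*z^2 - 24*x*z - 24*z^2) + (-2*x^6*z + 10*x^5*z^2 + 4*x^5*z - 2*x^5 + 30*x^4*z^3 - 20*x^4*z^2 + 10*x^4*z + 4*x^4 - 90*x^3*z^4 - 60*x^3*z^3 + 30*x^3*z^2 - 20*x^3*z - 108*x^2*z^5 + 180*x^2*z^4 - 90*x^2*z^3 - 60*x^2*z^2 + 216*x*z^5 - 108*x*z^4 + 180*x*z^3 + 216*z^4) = -2*x^6*z + 10*x^5*z^2 + 4*x^5*z - 2*x^5 + 30*x^4*z^3 - 20*x^4*z^2 + 11*x^4*z + 4*x^4 - 90*x^3*z^4 - 60*x^3*z^3 + 31*x^3*z^2 - 17*x^3*z - 108*x^2*z^5 + 180*x^2*z^4 - 90*x^2*z^3 - 57*x^2*z^2 - 22*x^2*z + 216*x*z^5 - 108*x*z^4 + 180*x*z^3 - 22*x*z^2 - 24*x*z + 216*z^4 - 24*z^2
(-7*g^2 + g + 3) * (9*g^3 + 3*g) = -63*g^5 + 9*g^4 + 6*g^3 + 3*g^2 + 9*g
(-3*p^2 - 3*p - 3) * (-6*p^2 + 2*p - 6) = 18*p^4 + 12*p^3 + 30*p^2 + 12*p + 18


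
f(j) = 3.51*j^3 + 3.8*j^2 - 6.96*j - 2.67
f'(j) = 10.53*j^2 + 7.6*j - 6.96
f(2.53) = 60.89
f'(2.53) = 79.67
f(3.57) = 180.62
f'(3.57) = 154.38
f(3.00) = 105.42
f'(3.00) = 110.61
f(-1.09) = 4.89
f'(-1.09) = -2.73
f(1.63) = 11.28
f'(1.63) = 33.41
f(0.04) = -2.94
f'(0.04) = -6.64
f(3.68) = 198.10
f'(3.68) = 163.61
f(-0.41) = 0.58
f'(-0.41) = -8.31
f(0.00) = -2.67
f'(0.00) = -6.96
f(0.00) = -2.67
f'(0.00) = -6.96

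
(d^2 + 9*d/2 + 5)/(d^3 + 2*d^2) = (d + 5/2)/d^2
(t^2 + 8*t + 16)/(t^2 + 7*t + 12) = (t + 4)/(t + 3)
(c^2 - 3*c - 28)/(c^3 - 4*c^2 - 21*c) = (c + 4)/(c*(c + 3))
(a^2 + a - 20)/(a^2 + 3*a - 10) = (a - 4)/(a - 2)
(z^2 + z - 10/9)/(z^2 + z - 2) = (z^2 + z - 10/9)/(z^2 + z - 2)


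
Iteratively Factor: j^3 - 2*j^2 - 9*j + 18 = (j + 3)*(j^2 - 5*j + 6) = (j - 2)*(j + 3)*(j - 3)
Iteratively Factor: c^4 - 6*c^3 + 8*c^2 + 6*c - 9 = (c - 3)*(c^3 - 3*c^2 - c + 3) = (c - 3)*(c - 1)*(c^2 - 2*c - 3) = (c - 3)*(c - 1)*(c + 1)*(c - 3)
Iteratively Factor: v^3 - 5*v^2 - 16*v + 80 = (v - 4)*(v^2 - v - 20) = (v - 4)*(v + 4)*(v - 5)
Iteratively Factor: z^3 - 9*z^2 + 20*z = (z - 4)*(z^2 - 5*z) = (z - 5)*(z - 4)*(z)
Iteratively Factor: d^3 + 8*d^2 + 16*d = (d + 4)*(d^2 + 4*d) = d*(d + 4)*(d + 4)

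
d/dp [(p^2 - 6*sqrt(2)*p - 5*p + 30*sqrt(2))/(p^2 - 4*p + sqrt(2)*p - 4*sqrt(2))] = (p^2 + 7*sqrt(2)*p^2 - 68*sqrt(2)*p - 12 + 140*sqrt(2))/(p^4 - 8*p^3 + 2*sqrt(2)*p^3 - 16*sqrt(2)*p^2 + 18*p^2 - 16*p + 32*sqrt(2)*p + 32)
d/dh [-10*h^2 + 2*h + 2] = 2 - 20*h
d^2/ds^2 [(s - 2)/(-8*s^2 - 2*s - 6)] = (-(s - 2)*(8*s + 1)^2 + (12*s - 7)*(4*s^2 + s + 3))/(4*s^2 + s + 3)^3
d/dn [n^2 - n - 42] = 2*n - 1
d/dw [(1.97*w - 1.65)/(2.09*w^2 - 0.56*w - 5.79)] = (-4.1173*w^2 + 6.897*w - 12.3303)/(4.3681*w^4 - 2.3408*w^3 - 23.8886*w^2 + 6.4848*w + 33.5241)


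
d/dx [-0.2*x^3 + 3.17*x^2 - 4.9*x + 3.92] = -0.6*x^2 + 6.34*x - 4.9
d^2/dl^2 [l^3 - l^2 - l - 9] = 6*l - 2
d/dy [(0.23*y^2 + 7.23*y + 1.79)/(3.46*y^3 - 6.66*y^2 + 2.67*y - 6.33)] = (-0.7958*y^4 - 50.0316*y^3 + 30.1857*y^2 + 20.931*y - 50.5452)/(11.9716*y^6 - 46.0872*y^5 + 62.832*y^4 - 79.368*y^3 + 91.4445*y^2 - 33.8022*y + 40.0689)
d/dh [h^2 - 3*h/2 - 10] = 2*h - 3/2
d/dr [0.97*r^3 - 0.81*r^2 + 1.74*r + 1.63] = 2.91*r^2 - 1.62*r + 1.74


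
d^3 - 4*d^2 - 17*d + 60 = (d - 5)*(d - 3)*(d + 4)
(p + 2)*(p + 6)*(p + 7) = p^3 + 15*p^2 + 68*p + 84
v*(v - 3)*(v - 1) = v^3 - 4*v^2 + 3*v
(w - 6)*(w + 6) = w^2 - 36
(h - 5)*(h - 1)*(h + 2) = h^3 - 4*h^2 - 7*h + 10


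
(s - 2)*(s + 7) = s^2 + 5*s - 14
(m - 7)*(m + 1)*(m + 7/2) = m^3 - 5*m^2/2 - 28*m - 49/2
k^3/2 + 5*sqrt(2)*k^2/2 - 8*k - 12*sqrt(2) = (k/2 + sqrt(2)/2)*(k - 2*sqrt(2))*(k + 6*sqrt(2))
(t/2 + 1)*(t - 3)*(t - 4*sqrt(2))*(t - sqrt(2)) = t^4/2 - 5*sqrt(2)*t^3/2 - t^3/2 + t^2 + 5*sqrt(2)*t^2/2 - 4*t + 15*sqrt(2)*t - 24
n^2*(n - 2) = n^3 - 2*n^2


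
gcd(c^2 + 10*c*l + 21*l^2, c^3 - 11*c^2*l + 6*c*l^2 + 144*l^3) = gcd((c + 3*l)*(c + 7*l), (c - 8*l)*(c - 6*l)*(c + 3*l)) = c + 3*l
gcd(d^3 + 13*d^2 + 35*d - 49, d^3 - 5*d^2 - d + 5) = d - 1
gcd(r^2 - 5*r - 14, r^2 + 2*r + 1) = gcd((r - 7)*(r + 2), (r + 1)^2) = 1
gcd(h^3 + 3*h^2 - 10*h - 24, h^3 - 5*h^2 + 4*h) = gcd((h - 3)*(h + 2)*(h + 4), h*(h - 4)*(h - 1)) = 1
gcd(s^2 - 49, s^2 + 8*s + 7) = s + 7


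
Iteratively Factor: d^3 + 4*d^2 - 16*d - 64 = (d - 4)*(d^2 + 8*d + 16) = (d - 4)*(d + 4)*(d + 4)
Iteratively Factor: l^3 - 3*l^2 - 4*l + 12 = (l - 3)*(l^2 - 4) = (l - 3)*(l + 2)*(l - 2)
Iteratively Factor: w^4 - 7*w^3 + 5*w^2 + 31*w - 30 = (w + 2)*(w^3 - 9*w^2 + 23*w - 15) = (w - 3)*(w + 2)*(w^2 - 6*w + 5) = (w - 3)*(w - 1)*(w + 2)*(w - 5)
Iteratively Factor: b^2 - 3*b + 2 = (b - 2)*(b - 1)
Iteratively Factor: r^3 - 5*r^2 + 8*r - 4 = (r - 2)*(r^2 - 3*r + 2) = (r - 2)*(r - 1)*(r - 2)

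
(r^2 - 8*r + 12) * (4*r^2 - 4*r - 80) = 4*r^4 - 36*r^3 + 592*r - 960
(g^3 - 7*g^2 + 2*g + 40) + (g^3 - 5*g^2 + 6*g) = 2*g^3 - 12*g^2 + 8*g + 40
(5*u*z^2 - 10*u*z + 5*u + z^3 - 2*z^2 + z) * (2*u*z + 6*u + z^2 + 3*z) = 10*u^2*z^3 + 10*u^2*z^2 - 50*u^2*z + 30*u^2 + 7*u*z^4 + 7*u*z^3 - 35*u*z^2 + 21*u*z + z^5 + z^4 - 5*z^3 + 3*z^2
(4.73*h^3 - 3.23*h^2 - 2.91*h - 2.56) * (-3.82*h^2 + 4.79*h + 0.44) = -18.0686*h^5 + 34.9953*h^4 - 2.2743*h^3 - 5.5809*h^2 - 13.5428*h - 1.1264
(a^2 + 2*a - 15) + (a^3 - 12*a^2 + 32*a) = a^3 - 11*a^2 + 34*a - 15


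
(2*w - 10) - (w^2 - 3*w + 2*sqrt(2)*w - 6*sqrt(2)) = -w^2 - 2*sqrt(2)*w + 5*w - 10 + 6*sqrt(2)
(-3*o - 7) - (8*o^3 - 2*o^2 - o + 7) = -8*o^3 + 2*o^2 - 2*o - 14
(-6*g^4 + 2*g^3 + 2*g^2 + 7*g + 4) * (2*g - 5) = -12*g^5 + 34*g^4 - 6*g^3 + 4*g^2 - 27*g - 20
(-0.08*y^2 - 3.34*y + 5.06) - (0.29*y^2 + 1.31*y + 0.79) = -0.37*y^2 - 4.65*y + 4.27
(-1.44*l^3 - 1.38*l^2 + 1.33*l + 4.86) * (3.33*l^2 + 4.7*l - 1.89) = -4.7952*l^5 - 11.3634*l^4 + 0.6645*l^3 + 25.043*l^2 + 20.3283*l - 9.1854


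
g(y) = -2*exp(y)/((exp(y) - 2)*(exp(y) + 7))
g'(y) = -2*exp(y)/((exp(y) - 2)*(exp(y) + 7)) + 2*exp(2*y)/((exp(y) - 2)*(exp(y) + 7)^2) + 2*exp(2*y)/((exp(y) - 2)^2*(exp(y) + 7))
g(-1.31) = 0.04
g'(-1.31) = 0.05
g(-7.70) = 0.00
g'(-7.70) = 0.00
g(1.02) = -0.73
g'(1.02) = 2.11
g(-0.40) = 0.13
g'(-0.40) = 0.19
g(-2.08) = 0.02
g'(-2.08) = 0.02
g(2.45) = -0.13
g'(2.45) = 0.11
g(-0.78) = 0.08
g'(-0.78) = 0.10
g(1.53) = -0.30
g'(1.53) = 0.35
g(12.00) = 0.00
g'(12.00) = 0.00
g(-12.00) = 0.00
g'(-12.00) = 0.00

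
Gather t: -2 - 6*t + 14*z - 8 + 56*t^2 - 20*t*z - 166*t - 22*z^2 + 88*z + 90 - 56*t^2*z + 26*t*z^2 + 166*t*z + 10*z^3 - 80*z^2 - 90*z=t^2*(56 - 56*z) + t*(26*z^2 + 146*z - 172) + 10*z^3 - 102*z^2 + 12*z + 80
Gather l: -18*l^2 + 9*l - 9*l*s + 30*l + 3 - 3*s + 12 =-18*l^2 + l*(39 - 9*s) - 3*s + 15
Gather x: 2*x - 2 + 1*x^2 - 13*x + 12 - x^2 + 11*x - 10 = 0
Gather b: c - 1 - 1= c - 2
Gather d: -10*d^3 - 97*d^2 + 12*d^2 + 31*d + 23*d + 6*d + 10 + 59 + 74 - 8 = -10*d^3 - 85*d^2 + 60*d + 135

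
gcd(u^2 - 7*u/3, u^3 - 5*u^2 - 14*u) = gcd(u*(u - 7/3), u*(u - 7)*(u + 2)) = u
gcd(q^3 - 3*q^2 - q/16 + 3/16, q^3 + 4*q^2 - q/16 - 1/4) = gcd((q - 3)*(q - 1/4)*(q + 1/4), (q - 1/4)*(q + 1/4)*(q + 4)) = q^2 - 1/16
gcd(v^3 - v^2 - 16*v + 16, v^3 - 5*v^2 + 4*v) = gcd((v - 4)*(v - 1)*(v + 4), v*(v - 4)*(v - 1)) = v^2 - 5*v + 4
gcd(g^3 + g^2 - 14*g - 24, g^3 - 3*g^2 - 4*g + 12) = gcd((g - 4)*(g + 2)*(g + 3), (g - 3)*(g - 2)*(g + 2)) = g + 2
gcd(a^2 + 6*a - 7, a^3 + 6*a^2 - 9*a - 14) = a + 7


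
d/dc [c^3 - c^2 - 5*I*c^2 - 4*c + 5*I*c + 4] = 3*c^2 - 2*c - 10*I*c - 4 + 5*I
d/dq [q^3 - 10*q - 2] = 3*q^2 - 10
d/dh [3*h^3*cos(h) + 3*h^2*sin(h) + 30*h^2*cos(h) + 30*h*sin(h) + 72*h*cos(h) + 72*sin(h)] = -3*h^3*sin(h) - 30*h^2*sin(h) + 12*h^2*cos(h) - 66*h*sin(h) + 90*h*cos(h) + 30*sin(h) + 144*cos(h)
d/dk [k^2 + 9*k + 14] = 2*k + 9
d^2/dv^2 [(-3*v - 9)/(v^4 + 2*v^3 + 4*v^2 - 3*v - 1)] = 6*(-(v + 3)*(4*v^3 + 6*v^2 + 8*v - 3)^2 + (4*v^3 + 6*v^2 + 8*v + 2*(v + 3)*(3*v^2 + 3*v + 2) - 3)*(v^4 + 2*v^3 + 4*v^2 - 3*v - 1))/(v^4 + 2*v^3 + 4*v^2 - 3*v - 1)^3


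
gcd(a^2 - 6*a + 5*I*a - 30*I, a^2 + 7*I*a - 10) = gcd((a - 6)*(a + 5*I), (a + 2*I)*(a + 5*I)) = a + 5*I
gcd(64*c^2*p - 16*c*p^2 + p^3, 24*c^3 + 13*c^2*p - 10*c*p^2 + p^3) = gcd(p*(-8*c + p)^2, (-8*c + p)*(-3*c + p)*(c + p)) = -8*c + p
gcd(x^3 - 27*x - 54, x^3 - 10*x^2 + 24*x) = x - 6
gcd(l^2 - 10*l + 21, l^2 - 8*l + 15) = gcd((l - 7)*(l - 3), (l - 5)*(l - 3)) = l - 3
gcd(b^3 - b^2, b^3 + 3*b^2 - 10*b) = b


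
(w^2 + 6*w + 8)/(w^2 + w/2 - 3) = 2*(w + 4)/(2*w - 3)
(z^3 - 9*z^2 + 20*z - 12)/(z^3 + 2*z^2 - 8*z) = (z^2 - 7*z + 6)/(z*(z + 4))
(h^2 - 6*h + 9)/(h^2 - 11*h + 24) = (h - 3)/(h - 8)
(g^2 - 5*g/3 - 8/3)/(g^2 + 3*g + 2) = (g - 8/3)/(g + 2)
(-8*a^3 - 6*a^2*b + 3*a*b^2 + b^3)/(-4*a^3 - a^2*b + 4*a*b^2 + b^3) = (2*a - b)/(a - b)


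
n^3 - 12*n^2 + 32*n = n*(n - 8)*(n - 4)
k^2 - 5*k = k*(k - 5)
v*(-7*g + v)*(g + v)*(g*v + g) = -7*g^3*v^2 - 7*g^3*v - 6*g^2*v^3 - 6*g^2*v^2 + g*v^4 + g*v^3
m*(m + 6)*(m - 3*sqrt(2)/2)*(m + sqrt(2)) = m^4 - sqrt(2)*m^3/2 + 6*m^3 - 3*sqrt(2)*m^2 - 3*m^2 - 18*m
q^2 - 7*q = q*(q - 7)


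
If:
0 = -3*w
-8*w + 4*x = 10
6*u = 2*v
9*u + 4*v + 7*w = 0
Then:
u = 0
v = 0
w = 0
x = 5/2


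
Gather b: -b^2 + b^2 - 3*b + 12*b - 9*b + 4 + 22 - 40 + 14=0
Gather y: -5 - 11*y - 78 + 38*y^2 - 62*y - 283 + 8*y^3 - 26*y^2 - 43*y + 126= 8*y^3 + 12*y^2 - 116*y - 240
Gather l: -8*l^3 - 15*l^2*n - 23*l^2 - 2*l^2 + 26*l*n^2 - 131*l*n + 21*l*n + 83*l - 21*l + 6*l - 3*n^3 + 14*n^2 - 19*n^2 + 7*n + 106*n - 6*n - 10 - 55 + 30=-8*l^3 + l^2*(-15*n - 25) + l*(26*n^2 - 110*n + 68) - 3*n^3 - 5*n^2 + 107*n - 35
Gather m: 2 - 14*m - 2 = -14*m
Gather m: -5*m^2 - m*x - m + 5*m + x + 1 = -5*m^2 + m*(4 - x) + x + 1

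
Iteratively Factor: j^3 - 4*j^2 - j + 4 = (j + 1)*(j^2 - 5*j + 4) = (j - 1)*(j + 1)*(j - 4)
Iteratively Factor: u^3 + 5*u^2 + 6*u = (u + 2)*(u^2 + 3*u) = u*(u + 2)*(u + 3)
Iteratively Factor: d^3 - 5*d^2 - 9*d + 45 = (d - 5)*(d^2 - 9) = (d - 5)*(d + 3)*(d - 3)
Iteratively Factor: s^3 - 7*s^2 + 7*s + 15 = (s - 5)*(s^2 - 2*s - 3) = (s - 5)*(s - 3)*(s + 1)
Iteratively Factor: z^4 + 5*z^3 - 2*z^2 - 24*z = (z - 2)*(z^3 + 7*z^2 + 12*z) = z*(z - 2)*(z^2 + 7*z + 12) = z*(z - 2)*(z + 3)*(z + 4)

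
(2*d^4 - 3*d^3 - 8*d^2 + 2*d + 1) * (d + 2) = 2*d^5 + d^4 - 14*d^3 - 14*d^2 + 5*d + 2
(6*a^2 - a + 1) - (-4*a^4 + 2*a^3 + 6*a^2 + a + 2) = 4*a^4 - 2*a^3 - 2*a - 1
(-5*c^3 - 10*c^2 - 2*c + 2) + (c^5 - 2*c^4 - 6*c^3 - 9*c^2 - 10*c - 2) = c^5 - 2*c^4 - 11*c^3 - 19*c^2 - 12*c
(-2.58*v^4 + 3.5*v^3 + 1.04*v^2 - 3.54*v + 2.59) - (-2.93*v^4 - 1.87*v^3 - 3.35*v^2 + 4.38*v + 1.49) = 0.35*v^4 + 5.37*v^3 + 4.39*v^2 - 7.92*v + 1.1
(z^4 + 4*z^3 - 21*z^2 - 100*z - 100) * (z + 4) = z^5 + 8*z^4 - 5*z^3 - 184*z^2 - 500*z - 400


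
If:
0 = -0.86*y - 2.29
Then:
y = -2.66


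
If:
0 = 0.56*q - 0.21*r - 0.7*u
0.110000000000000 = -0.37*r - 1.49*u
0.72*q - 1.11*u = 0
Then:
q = -0.10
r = -0.05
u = -0.06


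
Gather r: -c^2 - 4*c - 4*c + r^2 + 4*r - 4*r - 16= -c^2 - 8*c + r^2 - 16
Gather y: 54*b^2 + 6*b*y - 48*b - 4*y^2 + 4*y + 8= 54*b^2 - 48*b - 4*y^2 + y*(6*b + 4) + 8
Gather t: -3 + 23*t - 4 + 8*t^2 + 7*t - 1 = 8*t^2 + 30*t - 8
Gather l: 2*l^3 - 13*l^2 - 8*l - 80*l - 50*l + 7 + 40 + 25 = 2*l^3 - 13*l^2 - 138*l + 72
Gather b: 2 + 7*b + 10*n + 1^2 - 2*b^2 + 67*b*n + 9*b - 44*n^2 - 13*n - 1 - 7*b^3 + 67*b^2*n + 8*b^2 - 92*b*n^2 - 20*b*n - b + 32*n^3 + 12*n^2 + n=-7*b^3 + b^2*(67*n + 6) + b*(-92*n^2 + 47*n + 15) + 32*n^3 - 32*n^2 - 2*n + 2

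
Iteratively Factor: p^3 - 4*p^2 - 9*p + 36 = (p - 4)*(p^2 - 9) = (p - 4)*(p + 3)*(p - 3)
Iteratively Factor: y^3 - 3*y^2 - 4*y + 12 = (y + 2)*(y^2 - 5*y + 6) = (y - 2)*(y + 2)*(y - 3)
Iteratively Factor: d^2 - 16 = (d - 4)*(d + 4)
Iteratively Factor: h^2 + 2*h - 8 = (h + 4)*(h - 2)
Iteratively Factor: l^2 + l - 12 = (l - 3)*(l + 4)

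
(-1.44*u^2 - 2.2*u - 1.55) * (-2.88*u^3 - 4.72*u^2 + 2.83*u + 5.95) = 4.1472*u^5 + 13.1328*u^4 + 10.7728*u^3 - 7.478*u^2 - 17.4765*u - 9.2225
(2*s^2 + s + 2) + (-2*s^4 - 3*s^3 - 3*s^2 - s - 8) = -2*s^4 - 3*s^3 - s^2 - 6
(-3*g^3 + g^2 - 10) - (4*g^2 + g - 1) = -3*g^3 - 3*g^2 - g - 9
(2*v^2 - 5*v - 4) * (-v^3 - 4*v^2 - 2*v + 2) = -2*v^5 - 3*v^4 + 20*v^3 + 30*v^2 - 2*v - 8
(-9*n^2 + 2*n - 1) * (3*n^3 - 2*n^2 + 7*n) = -27*n^5 + 24*n^4 - 70*n^3 + 16*n^2 - 7*n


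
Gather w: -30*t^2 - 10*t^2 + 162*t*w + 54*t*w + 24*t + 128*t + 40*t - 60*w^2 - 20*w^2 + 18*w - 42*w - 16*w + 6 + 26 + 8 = -40*t^2 + 192*t - 80*w^2 + w*(216*t - 40) + 40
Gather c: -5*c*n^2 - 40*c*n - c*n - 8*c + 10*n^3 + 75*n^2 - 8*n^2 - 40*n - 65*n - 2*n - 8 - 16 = c*(-5*n^2 - 41*n - 8) + 10*n^3 + 67*n^2 - 107*n - 24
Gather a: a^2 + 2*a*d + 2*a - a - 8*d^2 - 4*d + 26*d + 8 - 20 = a^2 + a*(2*d + 1) - 8*d^2 + 22*d - 12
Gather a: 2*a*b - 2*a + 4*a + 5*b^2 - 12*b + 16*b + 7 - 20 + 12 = a*(2*b + 2) + 5*b^2 + 4*b - 1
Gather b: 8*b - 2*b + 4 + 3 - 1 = 6*b + 6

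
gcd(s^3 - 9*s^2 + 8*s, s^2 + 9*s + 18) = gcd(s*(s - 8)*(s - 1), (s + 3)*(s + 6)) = 1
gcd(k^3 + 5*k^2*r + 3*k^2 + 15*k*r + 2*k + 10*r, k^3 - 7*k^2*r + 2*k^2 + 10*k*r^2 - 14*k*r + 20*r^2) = k + 2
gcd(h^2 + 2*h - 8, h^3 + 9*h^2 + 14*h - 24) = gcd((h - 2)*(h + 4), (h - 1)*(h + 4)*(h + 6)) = h + 4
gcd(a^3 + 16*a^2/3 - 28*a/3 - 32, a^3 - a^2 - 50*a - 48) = a + 6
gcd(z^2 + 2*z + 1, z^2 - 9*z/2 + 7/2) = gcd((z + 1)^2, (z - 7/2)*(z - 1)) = 1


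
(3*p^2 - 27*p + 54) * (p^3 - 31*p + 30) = 3*p^5 - 27*p^4 - 39*p^3 + 927*p^2 - 2484*p + 1620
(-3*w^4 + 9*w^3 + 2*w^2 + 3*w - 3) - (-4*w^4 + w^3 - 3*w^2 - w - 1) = w^4 + 8*w^3 + 5*w^2 + 4*w - 2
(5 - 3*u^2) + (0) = 5 - 3*u^2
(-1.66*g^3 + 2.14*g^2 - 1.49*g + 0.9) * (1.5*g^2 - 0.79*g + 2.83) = -2.49*g^5 + 4.5214*g^4 - 8.6234*g^3 + 8.5833*g^2 - 4.9277*g + 2.547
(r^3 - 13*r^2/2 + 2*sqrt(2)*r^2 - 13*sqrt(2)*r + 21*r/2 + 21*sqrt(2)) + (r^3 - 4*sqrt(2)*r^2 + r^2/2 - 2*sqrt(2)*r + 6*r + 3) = 2*r^3 - 6*r^2 - 2*sqrt(2)*r^2 - 15*sqrt(2)*r + 33*r/2 + 3 + 21*sqrt(2)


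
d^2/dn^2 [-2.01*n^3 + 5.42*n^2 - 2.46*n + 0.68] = 10.84 - 12.06*n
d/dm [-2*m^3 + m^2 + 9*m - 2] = -6*m^2 + 2*m + 9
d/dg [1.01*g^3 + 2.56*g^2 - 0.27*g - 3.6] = 3.03*g^2 + 5.12*g - 0.27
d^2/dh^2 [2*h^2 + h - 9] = 4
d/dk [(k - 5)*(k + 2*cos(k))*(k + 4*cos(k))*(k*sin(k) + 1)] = (5 - k)*(k + 2*cos(k))*(k*sin(k) + 1)*(4*sin(k) - 1) + (5 - k)*(k + 4*cos(k))*(k*sin(k) + 1)*(2*sin(k) - 1) + (k - 5)*(k + 2*cos(k))*(k + 4*cos(k))*(k*cos(k) + sin(k)) + (k + 2*cos(k))*(k + 4*cos(k))*(k*sin(k) + 1)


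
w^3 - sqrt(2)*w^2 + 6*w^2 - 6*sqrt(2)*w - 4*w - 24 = (w + 6)*(w - 2*sqrt(2))*(w + sqrt(2))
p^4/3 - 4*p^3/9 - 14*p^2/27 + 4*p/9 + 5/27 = (p/3 + 1/3)*(p - 5/3)*(p - 1)*(p + 1/3)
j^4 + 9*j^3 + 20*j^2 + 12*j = j*(j + 1)*(j + 2)*(j + 6)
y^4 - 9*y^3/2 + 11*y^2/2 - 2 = (y - 2)^2*(y - 1)*(y + 1/2)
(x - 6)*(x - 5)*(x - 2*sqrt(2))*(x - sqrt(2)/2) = x^4 - 11*x^3 - 5*sqrt(2)*x^3/2 + 32*x^2 + 55*sqrt(2)*x^2/2 - 75*sqrt(2)*x - 22*x + 60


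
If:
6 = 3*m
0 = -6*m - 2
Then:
No Solution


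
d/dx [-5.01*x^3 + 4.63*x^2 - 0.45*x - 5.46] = -15.03*x^2 + 9.26*x - 0.45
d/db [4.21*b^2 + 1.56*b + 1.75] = 8.42*b + 1.56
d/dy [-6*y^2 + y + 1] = 1 - 12*y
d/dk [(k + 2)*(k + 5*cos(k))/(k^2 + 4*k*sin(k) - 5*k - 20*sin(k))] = (-(k + 2)*(k + 5*cos(k))*(4*k*cos(k) + 2*k + 4*sin(k) - 20*cos(k) - 5) + (k - (k + 2)*(5*sin(k) - 1) + 5*cos(k))*(k^2 + 4*k*sin(k) - 5*k - 20*sin(k)))/((k - 5)^2*(k + 4*sin(k))^2)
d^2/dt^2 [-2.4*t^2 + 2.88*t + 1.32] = -4.80000000000000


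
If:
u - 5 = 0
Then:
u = 5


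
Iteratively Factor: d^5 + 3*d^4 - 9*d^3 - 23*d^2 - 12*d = (d + 1)*(d^4 + 2*d^3 - 11*d^2 - 12*d) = (d + 1)^2*(d^3 + d^2 - 12*d) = (d - 3)*(d + 1)^2*(d^2 + 4*d) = d*(d - 3)*(d + 1)^2*(d + 4)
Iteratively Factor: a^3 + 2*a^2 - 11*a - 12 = (a - 3)*(a^2 + 5*a + 4) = (a - 3)*(a + 1)*(a + 4)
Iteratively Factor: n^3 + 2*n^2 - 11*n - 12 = (n + 4)*(n^2 - 2*n - 3) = (n - 3)*(n + 4)*(n + 1)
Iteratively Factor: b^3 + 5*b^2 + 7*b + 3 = (b + 1)*(b^2 + 4*b + 3) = (b + 1)*(b + 3)*(b + 1)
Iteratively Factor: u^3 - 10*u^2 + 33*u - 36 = (u - 3)*(u^2 - 7*u + 12) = (u - 3)^2*(u - 4)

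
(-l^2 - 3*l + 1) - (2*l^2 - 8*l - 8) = -3*l^2 + 5*l + 9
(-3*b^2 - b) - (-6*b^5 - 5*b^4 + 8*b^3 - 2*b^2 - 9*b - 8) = 6*b^5 + 5*b^4 - 8*b^3 - b^2 + 8*b + 8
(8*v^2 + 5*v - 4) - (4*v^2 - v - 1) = 4*v^2 + 6*v - 3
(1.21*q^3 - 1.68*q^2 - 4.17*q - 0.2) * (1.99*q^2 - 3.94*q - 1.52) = 2.4079*q^5 - 8.1106*q^4 - 3.5183*q^3 + 18.5854*q^2 + 7.1264*q + 0.304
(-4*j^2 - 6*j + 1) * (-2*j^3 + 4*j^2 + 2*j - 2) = 8*j^5 - 4*j^4 - 34*j^3 + 14*j - 2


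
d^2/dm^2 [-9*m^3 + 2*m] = -54*m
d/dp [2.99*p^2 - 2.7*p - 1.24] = 5.98*p - 2.7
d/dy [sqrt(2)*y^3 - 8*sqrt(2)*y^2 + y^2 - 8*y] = 3*sqrt(2)*y^2 - 16*sqrt(2)*y + 2*y - 8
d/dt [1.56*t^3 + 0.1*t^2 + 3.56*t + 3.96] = 4.68*t^2 + 0.2*t + 3.56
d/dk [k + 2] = 1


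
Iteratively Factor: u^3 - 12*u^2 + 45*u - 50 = (u - 2)*(u^2 - 10*u + 25) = (u - 5)*(u - 2)*(u - 5)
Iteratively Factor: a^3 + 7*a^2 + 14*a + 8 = (a + 1)*(a^2 + 6*a + 8) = (a + 1)*(a + 2)*(a + 4)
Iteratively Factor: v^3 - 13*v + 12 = (v - 3)*(v^2 + 3*v - 4) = (v - 3)*(v - 1)*(v + 4)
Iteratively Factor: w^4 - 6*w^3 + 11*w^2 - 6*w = (w - 3)*(w^3 - 3*w^2 + 2*w) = w*(w - 3)*(w^2 - 3*w + 2) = w*(w - 3)*(w - 2)*(w - 1)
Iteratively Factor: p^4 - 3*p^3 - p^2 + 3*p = (p - 1)*(p^3 - 2*p^2 - 3*p) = (p - 3)*(p - 1)*(p^2 + p) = p*(p - 3)*(p - 1)*(p + 1)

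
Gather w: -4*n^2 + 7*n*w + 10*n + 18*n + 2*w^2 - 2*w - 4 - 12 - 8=-4*n^2 + 28*n + 2*w^2 + w*(7*n - 2) - 24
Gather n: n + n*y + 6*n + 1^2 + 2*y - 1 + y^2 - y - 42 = n*(y + 7) + y^2 + y - 42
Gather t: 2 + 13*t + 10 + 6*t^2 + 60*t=6*t^2 + 73*t + 12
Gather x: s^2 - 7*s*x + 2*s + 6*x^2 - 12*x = s^2 + 2*s + 6*x^2 + x*(-7*s - 12)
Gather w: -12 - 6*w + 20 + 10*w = 4*w + 8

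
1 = 1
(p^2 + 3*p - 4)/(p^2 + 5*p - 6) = (p + 4)/(p + 6)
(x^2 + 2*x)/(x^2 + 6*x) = (x + 2)/(x + 6)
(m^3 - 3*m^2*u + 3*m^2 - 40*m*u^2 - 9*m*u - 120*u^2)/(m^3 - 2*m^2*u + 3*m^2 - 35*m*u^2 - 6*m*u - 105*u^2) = (-m + 8*u)/(-m + 7*u)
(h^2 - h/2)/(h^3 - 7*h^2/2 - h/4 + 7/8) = 4*h/(4*h^2 - 12*h - 7)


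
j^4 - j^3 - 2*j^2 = j^2*(j - 2)*(j + 1)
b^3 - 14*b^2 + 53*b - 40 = (b - 8)*(b - 5)*(b - 1)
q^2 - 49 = (q - 7)*(q + 7)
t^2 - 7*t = t*(t - 7)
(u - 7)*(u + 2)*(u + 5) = u^3 - 39*u - 70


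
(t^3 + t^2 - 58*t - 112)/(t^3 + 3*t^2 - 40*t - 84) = (t - 8)/(t - 6)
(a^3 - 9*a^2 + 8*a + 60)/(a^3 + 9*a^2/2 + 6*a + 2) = 2*(a^2 - 11*a + 30)/(2*a^2 + 5*a + 2)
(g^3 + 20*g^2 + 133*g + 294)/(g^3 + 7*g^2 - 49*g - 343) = (g + 6)/(g - 7)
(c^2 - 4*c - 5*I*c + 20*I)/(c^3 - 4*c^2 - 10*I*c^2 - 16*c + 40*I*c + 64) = (c - 5*I)/(c^2 - 10*I*c - 16)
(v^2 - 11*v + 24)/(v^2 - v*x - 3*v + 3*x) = (8 - v)/(-v + x)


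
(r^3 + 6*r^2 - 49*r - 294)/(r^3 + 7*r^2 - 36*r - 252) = (r - 7)/(r - 6)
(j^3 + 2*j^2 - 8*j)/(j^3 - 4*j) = (j + 4)/(j + 2)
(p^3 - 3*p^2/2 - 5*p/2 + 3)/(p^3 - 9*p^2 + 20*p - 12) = (p + 3/2)/(p - 6)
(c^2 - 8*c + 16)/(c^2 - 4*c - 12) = (-c^2 + 8*c - 16)/(-c^2 + 4*c + 12)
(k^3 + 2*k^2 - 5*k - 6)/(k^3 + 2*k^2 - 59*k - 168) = (k^2 - k - 2)/(k^2 - k - 56)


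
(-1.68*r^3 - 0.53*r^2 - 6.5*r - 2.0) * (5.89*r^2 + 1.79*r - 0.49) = -9.8952*r^5 - 6.1289*r^4 - 38.4105*r^3 - 23.1553*r^2 - 0.395*r + 0.98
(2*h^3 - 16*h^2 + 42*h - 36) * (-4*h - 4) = -8*h^4 + 56*h^3 - 104*h^2 - 24*h + 144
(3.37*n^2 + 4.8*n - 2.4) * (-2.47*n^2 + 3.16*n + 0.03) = -8.3239*n^4 - 1.2068*n^3 + 21.1971*n^2 - 7.44*n - 0.072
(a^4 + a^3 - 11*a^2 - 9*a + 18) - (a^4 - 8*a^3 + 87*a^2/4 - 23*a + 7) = 9*a^3 - 131*a^2/4 + 14*a + 11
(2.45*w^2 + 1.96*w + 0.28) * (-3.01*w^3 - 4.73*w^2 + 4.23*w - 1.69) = -7.3745*w^5 - 17.4881*w^4 + 0.2499*w^3 + 2.8259*w^2 - 2.128*w - 0.4732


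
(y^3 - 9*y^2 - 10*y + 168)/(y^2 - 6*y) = y - 3 - 28/y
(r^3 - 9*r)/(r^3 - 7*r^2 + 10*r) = (r^2 - 9)/(r^2 - 7*r + 10)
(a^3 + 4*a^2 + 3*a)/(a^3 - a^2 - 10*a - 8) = a*(a + 3)/(a^2 - 2*a - 8)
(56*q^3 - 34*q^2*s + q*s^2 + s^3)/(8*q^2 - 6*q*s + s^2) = 7*q + s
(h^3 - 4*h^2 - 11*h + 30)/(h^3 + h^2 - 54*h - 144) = (h^2 - 7*h + 10)/(h^2 - 2*h - 48)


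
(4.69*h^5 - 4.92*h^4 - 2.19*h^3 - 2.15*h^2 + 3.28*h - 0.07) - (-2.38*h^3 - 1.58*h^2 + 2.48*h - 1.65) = 4.69*h^5 - 4.92*h^4 + 0.19*h^3 - 0.57*h^2 + 0.8*h + 1.58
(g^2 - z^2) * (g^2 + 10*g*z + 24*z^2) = g^4 + 10*g^3*z + 23*g^2*z^2 - 10*g*z^3 - 24*z^4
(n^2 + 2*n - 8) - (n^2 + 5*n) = -3*n - 8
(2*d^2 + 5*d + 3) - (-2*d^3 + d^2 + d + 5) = 2*d^3 + d^2 + 4*d - 2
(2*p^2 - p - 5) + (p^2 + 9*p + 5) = 3*p^2 + 8*p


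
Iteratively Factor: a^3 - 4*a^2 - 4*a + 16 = (a + 2)*(a^2 - 6*a + 8) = (a - 4)*(a + 2)*(a - 2)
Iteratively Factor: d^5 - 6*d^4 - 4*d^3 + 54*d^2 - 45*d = (d - 1)*(d^4 - 5*d^3 - 9*d^2 + 45*d) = d*(d - 1)*(d^3 - 5*d^2 - 9*d + 45) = d*(d - 3)*(d - 1)*(d^2 - 2*d - 15) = d*(d - 5)*(d - 3)*(d - 1)*(d + 3)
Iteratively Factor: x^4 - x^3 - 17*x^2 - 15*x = (x + 3)*(x^3 - 4*x^2 - 5*x) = (x + 1)*(x + 3)*(x^2 - 5*x) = (x - 5)*(x + 1)*(x + 3)*(x)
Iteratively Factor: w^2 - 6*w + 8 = (w - 4)*(w - 2)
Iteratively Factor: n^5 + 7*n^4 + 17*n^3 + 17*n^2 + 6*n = (n + 1)*(n^4 + 6*n^3 + 11*n^2 + 6*n) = (n + 1)*(n + 3)*(n^3 + 3*n^2 + 2*n) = n*(n + 1)*(n + 3)*(n^2 + 3*n + 2) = n*(n + 1)*(n + 2)*(n + 3)*(n + 1)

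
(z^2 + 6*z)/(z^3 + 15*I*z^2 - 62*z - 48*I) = z*(z + 6)/(z^3 + 15*I*z^2 - 62*z - 48*I)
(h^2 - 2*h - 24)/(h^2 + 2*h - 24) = (h^2 - 2*h - 24)/(h^2 + 2*h - 24)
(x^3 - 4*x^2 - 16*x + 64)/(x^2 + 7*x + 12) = (x^2 - 8*x + 16)/(x + 3)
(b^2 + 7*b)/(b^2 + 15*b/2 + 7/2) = 2*b/(2*b + 1)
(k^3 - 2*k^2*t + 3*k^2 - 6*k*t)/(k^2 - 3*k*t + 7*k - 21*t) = k*(k^2 - 2*k*t + 3*k - 6*t)/(k^2 - 3*k*t + 7*k - 21*t)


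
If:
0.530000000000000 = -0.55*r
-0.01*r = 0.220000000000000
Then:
No Solution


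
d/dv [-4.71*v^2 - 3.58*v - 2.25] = -9.42*v - 3.58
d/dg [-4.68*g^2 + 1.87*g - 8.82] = 1.87 - 9.36*g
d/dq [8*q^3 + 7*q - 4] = 24*q^2 + 7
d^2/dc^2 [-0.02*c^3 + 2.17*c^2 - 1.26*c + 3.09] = 4.34 - 0.12*c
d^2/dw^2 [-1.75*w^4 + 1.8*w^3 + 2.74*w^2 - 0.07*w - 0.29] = -21.0*w^2 + 10.8*w + 5.48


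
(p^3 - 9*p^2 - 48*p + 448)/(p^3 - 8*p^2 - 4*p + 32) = (p^2 - p - 56)/(p^2 - 4)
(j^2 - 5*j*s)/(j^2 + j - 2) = j*(j - 5*s)/(j^2 + j - 2)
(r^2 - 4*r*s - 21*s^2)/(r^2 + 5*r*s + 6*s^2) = (r - 7*s)/(r + 2*s)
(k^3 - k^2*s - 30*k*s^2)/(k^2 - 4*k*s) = (k^2 - k*s - 30*s^2)/(k - 4*s)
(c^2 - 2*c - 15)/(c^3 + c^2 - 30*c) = (c + 3)/(c*(c + 6))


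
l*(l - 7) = l^2 - 7*l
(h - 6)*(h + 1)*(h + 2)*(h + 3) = h^4 - 25*h^2 - 60*h - 36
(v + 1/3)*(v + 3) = v^2 + 10*v/3 + 1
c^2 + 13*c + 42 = (c + 6)*(c + 7)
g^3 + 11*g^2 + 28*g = g*(g + 4)*(g + 7)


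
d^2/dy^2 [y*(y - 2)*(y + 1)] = 6*y - 2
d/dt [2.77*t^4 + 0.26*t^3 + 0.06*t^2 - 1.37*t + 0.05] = 11.08*t^3 + 0.78*t^2 + 0.12*t - 1.37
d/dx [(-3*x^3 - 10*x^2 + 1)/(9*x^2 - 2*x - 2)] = (-27*x^4 + 12*x^3 + 38*x^2 + 22*x + 2)/(81*x^4 - 36*x^3 - 32*x^2 + 8*x + 4)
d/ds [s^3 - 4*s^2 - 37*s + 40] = 3*s^2 - 8*s - 37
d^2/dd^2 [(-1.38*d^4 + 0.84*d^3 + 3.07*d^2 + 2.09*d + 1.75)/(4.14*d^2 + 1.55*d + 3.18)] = (-47.305296*d^6 - 53.13276*d^5 - 128.900556*d^4 - 94.670508*d^3 - 205.156368*d^2 - 46.746612*d + 3.817466)/(70.957944*d^6 + 79.69914*d^5 + 193.350834*d^4 + 126.160235*d^3 + 148.515858*d^2 + 47.02266*d + 32.157432)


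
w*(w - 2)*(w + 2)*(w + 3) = w^4 + 3*w^3 - 4*w^2 - 12*w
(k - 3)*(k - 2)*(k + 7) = k^3 + 2*k^2 - 29*k + 42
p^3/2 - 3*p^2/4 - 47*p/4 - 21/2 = (p/2 + 1/2)*(p - 6)*(p + 7/2)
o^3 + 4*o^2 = o^2*(o + 4)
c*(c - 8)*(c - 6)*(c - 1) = c^4 - 15*c^3 + 62*c^2 - 48*c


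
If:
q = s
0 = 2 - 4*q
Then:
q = 1/2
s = 1/2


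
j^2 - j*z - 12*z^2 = (j - 4*z)*(j + 3*z)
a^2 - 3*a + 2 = (a - 2)*(a - 1)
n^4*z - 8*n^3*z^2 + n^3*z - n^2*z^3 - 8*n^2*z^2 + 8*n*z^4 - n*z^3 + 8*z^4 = (n - 8*z)*(n - z)*(n + z)*(n*z + z)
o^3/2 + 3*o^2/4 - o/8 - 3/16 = (o/2 + 1/4)*(o - 1/2)*(o + 3/2)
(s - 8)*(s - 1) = s^2 - 9*s + 8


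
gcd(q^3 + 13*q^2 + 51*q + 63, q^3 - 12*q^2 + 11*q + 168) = q + 3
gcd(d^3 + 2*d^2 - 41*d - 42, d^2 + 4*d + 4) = 1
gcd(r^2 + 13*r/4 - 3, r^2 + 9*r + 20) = r + 4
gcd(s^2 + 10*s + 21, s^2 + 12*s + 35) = s + 7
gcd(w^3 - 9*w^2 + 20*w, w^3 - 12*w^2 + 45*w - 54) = 1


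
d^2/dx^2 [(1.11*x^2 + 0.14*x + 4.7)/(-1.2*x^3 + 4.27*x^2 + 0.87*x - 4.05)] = (-3.1968*x^6 - 1.20960000000002*x^5 - 83.86488*x^4 + 463.698746*x^3 - 591.73689*x^2 + 17.76528*x - 207.07389)/(1.728*x^9 - 18.4464*x^8 + 61.88004*x^7 - 33.611203*x^6 - 169.376229*x^5 + 186.464646*x^4 + 148.662567*x^3 - 200.91969*x^2 - 42.810525*x + 66.430125)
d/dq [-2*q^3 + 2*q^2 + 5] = 2*q*(2 - 3*q)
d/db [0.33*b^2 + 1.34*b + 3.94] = 0.66*b + 1.34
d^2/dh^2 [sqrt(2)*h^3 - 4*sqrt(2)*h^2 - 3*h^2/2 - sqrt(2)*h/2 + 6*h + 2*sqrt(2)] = 6*sqrt(2)*h - 8*sqrt(2) - 3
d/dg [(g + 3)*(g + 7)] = 2*g + 10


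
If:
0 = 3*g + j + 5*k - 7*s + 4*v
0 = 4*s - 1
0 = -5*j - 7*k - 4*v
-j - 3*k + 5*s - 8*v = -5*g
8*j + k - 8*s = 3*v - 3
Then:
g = 829/1692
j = 281/1692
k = -17/36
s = 1/4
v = 349/564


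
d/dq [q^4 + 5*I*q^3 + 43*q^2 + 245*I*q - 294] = 4*q^3 + 15*I*q^2 + 86*q + 245*I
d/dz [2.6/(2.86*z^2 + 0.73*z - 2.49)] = (-14.872*z - 1.898)/(2.86*z^2 + 0.73*z - 2.49)^2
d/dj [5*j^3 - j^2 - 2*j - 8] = 15*j^2 - 2*j - 2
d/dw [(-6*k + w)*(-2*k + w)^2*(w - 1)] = (2*k - w)*((-6*k + w)*(2*k - w) + (2*k - w)*(w - 1) + 2*(6*k - w)*(w - 1))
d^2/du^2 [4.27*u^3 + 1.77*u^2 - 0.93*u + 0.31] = 25.62*u + 3.54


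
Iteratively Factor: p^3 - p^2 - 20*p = (p - 5)*(p^2 + 4*p) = (p - 5)*(p + 4)*(p)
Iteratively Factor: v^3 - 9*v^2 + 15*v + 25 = (v - 5)*(v^2 - 4*v - 5) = (v - 5)^2*(v + 1)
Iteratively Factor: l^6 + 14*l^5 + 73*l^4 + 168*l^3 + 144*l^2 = (l + 3)*(l^5 + 11*l^4 + 40*l^3 + 48*l^2) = l*(l + 3)*(l^4 + 11*l^3 + 40*l^2 + 48*l) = l^2*(l + 3)*(l^3 + 11*l^2 + 40*l + 48) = l^2*(l + 3)*(l + 4)*(l^2 + 7*l + 12) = l^2*(l + 3)*(l + 4)^2*(l + 3)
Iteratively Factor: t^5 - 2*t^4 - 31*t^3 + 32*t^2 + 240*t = (t - 5)*(t^4 + 3*t^3 - 16*t^2 - 48*t) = (t - 5)*(t + 3)*(t^3 - 16*t) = (t - 5)*(t + 3)*(t + 4)*(t^2 - 4*t) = t*(t - 5)*(t + 3)*(t + 4)*(t - 4)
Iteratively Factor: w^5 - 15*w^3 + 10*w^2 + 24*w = (w + 4)*(w^4 - 4*w^3 + w^2 + 6*w) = (w - 3)*(w + 4)*(w^3 - w^2 - 2*w) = (w - 3)*(w + 1)*(w + 4)*(w^2 - 2*w) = (w - 3)*(w - 2)*(w + 1)*(w + 4)*(w)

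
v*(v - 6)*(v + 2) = v^3 - 4*v^2 - 12*v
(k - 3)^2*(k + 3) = k^3 - 3*k^2 - 9*k + 27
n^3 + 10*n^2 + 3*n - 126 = (n - 3)*(n + 6)*(n + 7)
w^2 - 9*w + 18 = (w - 6)*(w - 3)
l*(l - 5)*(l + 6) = l^3 + l^2 - 30*l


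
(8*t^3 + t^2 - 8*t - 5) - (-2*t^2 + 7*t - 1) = 8*t^3 + 3*t^2 - 15*t - 4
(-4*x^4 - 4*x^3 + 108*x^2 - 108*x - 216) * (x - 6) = -4*x^5 + 20*x^4 + 132*x^3 - 756*x^2 + 432*x + 1296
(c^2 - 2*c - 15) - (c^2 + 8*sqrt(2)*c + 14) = -8*sqrt(2)*c - 2*c - 29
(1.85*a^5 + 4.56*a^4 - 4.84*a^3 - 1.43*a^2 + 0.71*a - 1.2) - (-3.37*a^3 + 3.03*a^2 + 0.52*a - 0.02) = 1.85*a^5 + 4.56*a^4 - 1.47*a^3 - 4.46*a^2 + 0.19*a - 1.18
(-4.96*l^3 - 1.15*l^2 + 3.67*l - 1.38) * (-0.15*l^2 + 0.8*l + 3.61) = 0.744*l^5 - 3.7955*l^4 - 19.3761*l^3 - 1.0085*l^2 + 12.1447*l - 4.9818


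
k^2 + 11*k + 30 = (k + 5)*(k + 6)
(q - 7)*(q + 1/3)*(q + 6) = q^3 - 2*q^2/3 - 127*q/3 - 14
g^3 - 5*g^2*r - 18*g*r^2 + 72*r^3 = (g - 6*r)*(g - 3*r)*(g + 4*r)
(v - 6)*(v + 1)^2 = v^3 - 4*v^2 - 11*v - 6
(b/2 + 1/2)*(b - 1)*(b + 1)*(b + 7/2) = b^4/2 + 9*b^3/4 + 5*b^2/4 - 9*b/4 - 7/4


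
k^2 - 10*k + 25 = (k - 5)^2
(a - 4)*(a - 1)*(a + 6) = a^3 + a^2 - 26*a + 24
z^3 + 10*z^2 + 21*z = z*(z + 3)*(z + 7)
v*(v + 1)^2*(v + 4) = v^4 + 6*v^3 + 9*v^2 + 4*v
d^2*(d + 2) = d^3 + 2*d^2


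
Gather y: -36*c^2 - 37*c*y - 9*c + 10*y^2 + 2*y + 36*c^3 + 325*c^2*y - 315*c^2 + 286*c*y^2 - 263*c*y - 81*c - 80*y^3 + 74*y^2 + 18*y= 36*c^3 - 351*c^2 - 90*c - 80*y^3 + y^2*(286*c + 84) + y*(325*c^2 - 300*c + 20)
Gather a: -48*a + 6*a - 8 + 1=-42*a - 7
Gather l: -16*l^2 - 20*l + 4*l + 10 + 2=-16*l^2 - 16*l + 12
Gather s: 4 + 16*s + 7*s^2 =7*s^2 + 16*s + 4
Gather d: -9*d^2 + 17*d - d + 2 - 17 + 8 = -9*d^2 + 16*d - 7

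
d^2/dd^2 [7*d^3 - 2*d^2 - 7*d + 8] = 42*d - 4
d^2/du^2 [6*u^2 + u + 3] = 12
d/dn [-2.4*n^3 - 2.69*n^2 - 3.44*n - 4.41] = -7.2*n^2 - 5.38*n - 3.44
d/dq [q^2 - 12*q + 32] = 2*q - 12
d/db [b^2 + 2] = 2*b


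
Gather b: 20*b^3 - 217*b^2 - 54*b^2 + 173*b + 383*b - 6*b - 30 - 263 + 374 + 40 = 20*b^3 - 271*b^2 + 550*b + 121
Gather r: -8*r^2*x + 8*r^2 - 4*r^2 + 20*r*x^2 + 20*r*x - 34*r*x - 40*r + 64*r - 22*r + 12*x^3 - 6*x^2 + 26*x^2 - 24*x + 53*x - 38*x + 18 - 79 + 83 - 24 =r^2*(4 - 8*x) + r*(20*x^2 - 14*x + 2) + 12*x^3 + 20*x^2 - 9*x - 2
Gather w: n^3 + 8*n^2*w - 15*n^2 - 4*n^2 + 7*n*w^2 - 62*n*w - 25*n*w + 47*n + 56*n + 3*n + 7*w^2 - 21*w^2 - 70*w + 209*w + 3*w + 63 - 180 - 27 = n^3 - 19*n^2 + 106*n + w^2*(7*n - 14) + w*(8*n^2 - 87*n + 142) - 144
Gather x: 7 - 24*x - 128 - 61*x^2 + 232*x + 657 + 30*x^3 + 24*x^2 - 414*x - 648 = 30*x^3 - 37*x^2 - 206*x - 112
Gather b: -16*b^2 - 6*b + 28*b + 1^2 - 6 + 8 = -16*b^2 + 22*b + 3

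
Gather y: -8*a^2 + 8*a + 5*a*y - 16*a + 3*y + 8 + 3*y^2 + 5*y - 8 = -8*a^2 - 8*a + 3*y^2 + y*(5*a + 8)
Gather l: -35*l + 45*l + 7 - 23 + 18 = 10*l + 2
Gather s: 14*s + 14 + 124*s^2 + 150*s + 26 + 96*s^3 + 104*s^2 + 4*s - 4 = 96*s^3 + 228*s^2 + 168*s + 36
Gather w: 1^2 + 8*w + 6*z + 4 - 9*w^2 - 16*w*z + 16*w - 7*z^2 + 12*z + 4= -9*w^2 + w*(24 - 16*z) - 7*z^2 + 18*z + 9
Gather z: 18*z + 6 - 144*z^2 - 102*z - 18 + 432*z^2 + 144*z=288*z^2 + 60*z - 12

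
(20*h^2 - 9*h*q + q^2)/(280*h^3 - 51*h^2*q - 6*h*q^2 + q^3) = (-4*h + q)/(-56*h^2 - h*q + q^2)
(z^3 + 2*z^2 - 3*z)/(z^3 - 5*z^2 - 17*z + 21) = z/(z - 7)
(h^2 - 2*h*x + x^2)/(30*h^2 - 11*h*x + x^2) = (h^2 - 2*h*x + x^2)/(30*h^2 - 11*h*x + x^2)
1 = 1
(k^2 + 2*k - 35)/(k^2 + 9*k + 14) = (k - 5)/(k + 2)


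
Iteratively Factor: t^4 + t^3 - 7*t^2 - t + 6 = (t - 2)*(t^3 + 3*t^2 - t - 3) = (t - 2)*(t + 3)*(t^2 - 1) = (t - 2)*(t - 1)*(t + 3)*(t + 1)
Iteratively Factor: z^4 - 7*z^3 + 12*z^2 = (z - 3)*(z^3 - 4*z^2) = z*(z - 3)*(z^2 - 4*z) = z^2*(z - 3)*(z - 4)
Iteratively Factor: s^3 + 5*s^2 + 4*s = (s + 4)*(s^2 + s) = s*(s + 4)*(s + 1)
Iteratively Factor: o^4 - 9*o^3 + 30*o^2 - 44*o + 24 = (o - 2)*(o^3 - 7*o^2 + 16*o - 12) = (o - 3)*(o - 2)*(o^2 - 4*o + 4) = (o - 3)*(o - 2)^2*(o - 2)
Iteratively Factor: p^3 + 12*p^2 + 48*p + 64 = (p + 4)*(p^2 + 8*p + 16) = (p + 4)^2*(p + 4)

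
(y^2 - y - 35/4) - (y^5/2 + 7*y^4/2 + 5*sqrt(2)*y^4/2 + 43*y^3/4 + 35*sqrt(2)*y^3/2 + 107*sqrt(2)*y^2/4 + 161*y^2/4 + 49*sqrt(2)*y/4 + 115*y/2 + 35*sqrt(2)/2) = -y^5/2 - 5*sqrt(2)*y^4/2 - 7*y^4/2 - 35*sqrt(2)*y^3/2 - 43*y^3/4 - 157*y^2/4 - 107*sqrt(2)*y^2/4 - 117*y/2 - 49*sqrt(2)*y/4 - 35*sqrt(2)/2 - 35/4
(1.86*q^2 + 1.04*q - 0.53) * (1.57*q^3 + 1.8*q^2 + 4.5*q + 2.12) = 2.9202*q^5 + 4.9808*q^4 + 9.4099*q^3 + 7.6692*q^2 - 0.1802*q - 1.1236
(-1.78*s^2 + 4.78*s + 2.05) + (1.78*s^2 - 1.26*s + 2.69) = 3.52*s + 4.74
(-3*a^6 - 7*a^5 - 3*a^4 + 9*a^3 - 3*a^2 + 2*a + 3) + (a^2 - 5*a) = -3*a^6 - 7*a^5 - 3*a^4 + 9*a^3 - 2*a^2 - 3*a + 3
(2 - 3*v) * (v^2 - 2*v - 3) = -3*v^3 + 8*v^2 + 5*v - 6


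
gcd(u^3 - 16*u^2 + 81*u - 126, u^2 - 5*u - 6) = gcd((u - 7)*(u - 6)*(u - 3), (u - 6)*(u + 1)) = u - 6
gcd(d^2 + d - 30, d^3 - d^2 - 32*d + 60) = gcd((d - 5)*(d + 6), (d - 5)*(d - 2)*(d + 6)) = d^2 + d - 30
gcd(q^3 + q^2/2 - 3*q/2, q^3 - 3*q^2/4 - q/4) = q^2 - q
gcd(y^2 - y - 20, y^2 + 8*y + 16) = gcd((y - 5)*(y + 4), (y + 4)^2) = y + 4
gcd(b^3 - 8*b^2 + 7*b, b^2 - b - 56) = 1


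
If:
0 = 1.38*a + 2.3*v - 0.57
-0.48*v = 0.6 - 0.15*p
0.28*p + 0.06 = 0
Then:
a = 2.61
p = -0.21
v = -1.32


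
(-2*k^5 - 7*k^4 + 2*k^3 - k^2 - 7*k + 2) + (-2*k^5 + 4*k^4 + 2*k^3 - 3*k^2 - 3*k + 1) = -4*k^5 - 3*k^4 + 4*k^3 - 4*k^2 - 10*k + 3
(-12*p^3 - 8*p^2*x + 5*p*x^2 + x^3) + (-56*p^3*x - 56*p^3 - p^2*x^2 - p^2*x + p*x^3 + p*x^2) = -56*p^3*x - 68*p^3 - p^2*x^2 - 9*p^2*x + p*x^3 + 6*p*x^2 + x^3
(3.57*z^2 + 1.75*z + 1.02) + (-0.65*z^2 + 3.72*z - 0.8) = 2.92*z^2 + 5.47*z + 0.22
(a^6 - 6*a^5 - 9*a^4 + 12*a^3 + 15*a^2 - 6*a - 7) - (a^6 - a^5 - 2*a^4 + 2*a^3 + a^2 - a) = -5*a^5 - 7*a^4 + 10*a^3 + 14*a^2 - 5*a - 7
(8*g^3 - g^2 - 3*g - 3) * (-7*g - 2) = -56*g^4 - 9*g^3 + 23*g^2 + 27*g + 6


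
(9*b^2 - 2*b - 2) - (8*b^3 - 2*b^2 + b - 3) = -8*b^3 + 11*b^2 - 3*b + 1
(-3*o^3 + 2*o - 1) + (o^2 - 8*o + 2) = -3*o^3 + o^2 - 6*o + 1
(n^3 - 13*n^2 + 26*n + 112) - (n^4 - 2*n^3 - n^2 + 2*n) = -n^4 + 3*n^3 - 12*n^2 + 24*n + 112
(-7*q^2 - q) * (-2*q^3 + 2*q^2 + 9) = 14*q^5 - 12*q^4 - 2*q^3 - 63*q^2 - 9*q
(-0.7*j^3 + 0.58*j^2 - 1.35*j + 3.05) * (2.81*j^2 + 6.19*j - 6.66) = -1.967*j^5 - 2.7032*j^4 + 4.4587*j^3 - 3.6488*j^2 + 27.8705*j - 20.313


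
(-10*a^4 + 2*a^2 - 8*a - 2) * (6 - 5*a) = 50*a^5 - 60*a^4 - 10*a^3 + 52*a^2 - 38*a - 12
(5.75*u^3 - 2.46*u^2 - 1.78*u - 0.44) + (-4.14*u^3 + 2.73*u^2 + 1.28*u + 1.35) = 1.61*u^3 + 0.27*u^2 - 0.5*u + 0.91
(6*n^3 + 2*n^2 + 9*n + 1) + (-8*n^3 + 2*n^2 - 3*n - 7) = -2*n^3 + 4*n^2 + 6*n - 6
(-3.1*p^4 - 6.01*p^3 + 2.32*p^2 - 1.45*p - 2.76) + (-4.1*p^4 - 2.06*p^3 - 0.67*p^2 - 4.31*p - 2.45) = -7.2*p^4 - 8.07*p^3 + 1.65*p^2 - 5.76*p - 5.21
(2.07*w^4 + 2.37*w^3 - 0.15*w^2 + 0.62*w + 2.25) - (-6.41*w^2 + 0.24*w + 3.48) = 2.07*w^4 + 2.37*w^3 + 6.26*w^2 + 0.38*w - 1.23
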